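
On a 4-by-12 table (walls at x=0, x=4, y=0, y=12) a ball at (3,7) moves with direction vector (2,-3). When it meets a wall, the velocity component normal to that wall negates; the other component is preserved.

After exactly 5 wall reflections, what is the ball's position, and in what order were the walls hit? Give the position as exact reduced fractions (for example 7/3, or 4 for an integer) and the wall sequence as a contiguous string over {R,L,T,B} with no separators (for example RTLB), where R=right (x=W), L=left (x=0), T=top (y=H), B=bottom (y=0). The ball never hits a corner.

1. t=1/2 → R at (4,11/2); v=(-2,-3)
2. t=11/6 → B at (1/3,0); v=(-2,3)
3. t=1/6 → L at (0,1/2); v=(2,3)
4. t=2 → R at (4,13/2); v=(-2,3)
5. t=11/6 → T at (1/3,12); v=(-2,-3)

Final position: (1/3,12)
Wall sequence: RBLRT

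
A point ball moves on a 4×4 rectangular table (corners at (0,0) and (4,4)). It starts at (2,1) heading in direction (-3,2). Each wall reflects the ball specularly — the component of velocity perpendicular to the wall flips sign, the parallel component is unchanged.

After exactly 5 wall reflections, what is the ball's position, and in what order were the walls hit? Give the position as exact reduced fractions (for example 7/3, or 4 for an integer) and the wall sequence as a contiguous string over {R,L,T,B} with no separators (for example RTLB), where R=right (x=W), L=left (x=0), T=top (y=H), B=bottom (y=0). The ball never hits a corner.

1. t=2/3 → L at (0,7/3); v=(3,2)
2. t=5/6 → T at (5/2,4); v=(3,-2)
3. t=1/2 → R at (4,3); v=(-3,-2)
4. t=4/3 → L at (0,1/3); v=(3,-2)
5. t=1/6 → B at (1/2,0); v=(3,2)

Final position: (1/2,0)
Wall sequence: LTRLB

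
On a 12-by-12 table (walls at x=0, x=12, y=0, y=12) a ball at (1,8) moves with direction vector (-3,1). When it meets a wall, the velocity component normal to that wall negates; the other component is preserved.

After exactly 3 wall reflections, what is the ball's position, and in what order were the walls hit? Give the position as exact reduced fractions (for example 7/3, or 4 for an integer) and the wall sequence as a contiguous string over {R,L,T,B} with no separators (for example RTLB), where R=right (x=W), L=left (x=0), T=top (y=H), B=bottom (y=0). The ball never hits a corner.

Final position: (12,35/3)
Wall sequence: LTR

1. t=1/3 → L at (0,25/3); v=(3,1)
2. t=11/3 → T at (11,12); v=(3,-1)
3. t=1/3 → R at (12,35/3); v=(-3,-1)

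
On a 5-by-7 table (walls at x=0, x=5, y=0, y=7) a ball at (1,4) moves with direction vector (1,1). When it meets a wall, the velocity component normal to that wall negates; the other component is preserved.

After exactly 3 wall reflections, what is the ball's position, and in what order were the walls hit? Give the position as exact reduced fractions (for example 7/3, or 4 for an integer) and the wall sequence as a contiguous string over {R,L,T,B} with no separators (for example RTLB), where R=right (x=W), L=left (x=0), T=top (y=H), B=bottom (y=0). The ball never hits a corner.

1. t=3 → T at (4,7); v=(1,-1)
2. t=1 → R at (5,6); v=(-1,-1)
3. t=5 → L at (0,1); v=(1,-1)

Final position: (0,1)
Wall sequence: TRL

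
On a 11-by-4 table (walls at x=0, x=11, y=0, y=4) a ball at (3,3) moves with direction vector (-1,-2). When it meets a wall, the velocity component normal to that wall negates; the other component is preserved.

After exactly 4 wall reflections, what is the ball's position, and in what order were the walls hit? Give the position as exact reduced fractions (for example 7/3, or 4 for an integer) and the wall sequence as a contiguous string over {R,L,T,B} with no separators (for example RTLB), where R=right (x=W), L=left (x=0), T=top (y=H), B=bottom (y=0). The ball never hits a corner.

Final position: (5/2,0)
Wall sequence: BLTB

1. t=3/2 → B at (3/2,0); v=(-1,2)
2. t=3/2 → L at (0,3); v=(1,2)
3. t=1/2 → T at (1/2,4); v=(1,-2)
4. t=2 → B at (5/2,0); v=(1,2)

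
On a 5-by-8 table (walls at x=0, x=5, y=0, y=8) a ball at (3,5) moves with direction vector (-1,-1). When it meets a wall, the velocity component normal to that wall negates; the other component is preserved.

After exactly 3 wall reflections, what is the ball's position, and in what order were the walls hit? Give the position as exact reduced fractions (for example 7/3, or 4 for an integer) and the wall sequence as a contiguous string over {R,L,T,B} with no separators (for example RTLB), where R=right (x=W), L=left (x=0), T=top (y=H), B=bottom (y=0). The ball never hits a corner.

1. t=3 → L at (0,2); v=(1,-1)
2. t=2 → B at (2,0); v=(1,1)
3. t=3 → R at (5,3); v=(-1,1)

Final position: (5,3)
Wall sequence: LBR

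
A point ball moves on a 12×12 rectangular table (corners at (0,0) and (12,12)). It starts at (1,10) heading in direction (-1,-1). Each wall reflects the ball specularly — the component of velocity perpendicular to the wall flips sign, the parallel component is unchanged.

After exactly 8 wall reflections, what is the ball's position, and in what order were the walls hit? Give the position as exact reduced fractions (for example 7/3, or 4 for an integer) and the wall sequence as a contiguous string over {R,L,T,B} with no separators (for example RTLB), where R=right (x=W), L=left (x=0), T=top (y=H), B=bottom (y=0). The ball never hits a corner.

Final position: (3,12)
Wall sequence: LBRTLBRT

1. t=1 → L at (0,9); v=(1,-1)
2. t=9 → B at (9,0); v=(1,1)
3. t=3 → R at (12,3); v=(-1,1)
4. t=9 → T at (3,12); v=(-1,-1)
5. t=3 → L at (0,9); v=(1,-1)
6. t=9 → B at (9,0); v=(1,1)
7. t=3 → R at (12,3); v=(-1,1)
8. t=9 → T at (3,12); v=(-1,-1)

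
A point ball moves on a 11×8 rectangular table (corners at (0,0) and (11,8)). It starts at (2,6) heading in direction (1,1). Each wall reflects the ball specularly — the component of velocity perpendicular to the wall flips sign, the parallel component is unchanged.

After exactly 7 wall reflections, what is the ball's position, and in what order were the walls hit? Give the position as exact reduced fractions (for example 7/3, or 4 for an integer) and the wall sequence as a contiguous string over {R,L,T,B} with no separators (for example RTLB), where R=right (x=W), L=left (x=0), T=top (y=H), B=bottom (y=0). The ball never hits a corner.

Final position: (11,5)
Wall sequence: TRBTLBR

1. t=2 → T at (4,8); v=(1,-1)
2. t=7 → R at (11,1); v=(-1,-1)
3. t=1 → B at (10,0); v=(-1,1)
4. t=8 → T at (2,8); v=(-1,-1)
5. t=2 → L at (0,6); v=(1,-1)
6. t=6 → B at (6,0); v=(1,1)
7. t=5 → R at (11,5); v=(-1,1)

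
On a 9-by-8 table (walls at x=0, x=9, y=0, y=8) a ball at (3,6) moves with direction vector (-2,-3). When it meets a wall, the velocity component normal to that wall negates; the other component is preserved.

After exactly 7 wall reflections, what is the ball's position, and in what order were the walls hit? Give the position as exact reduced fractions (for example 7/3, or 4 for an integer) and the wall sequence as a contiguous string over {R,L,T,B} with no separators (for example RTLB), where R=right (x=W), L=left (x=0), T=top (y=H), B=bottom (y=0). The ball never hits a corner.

Final position: (0,13/2)
Wall sequence: LBTRBTL

1. t=3/2 → L at (0,3/2); v=(2,-3)
2. t=1/2 → B at (1,0); v=(2,3)
3. t=8/3 → T at (19/3,8); v=(2,-3)
4. t=4/3 → R at (9,4); v=(-2,-3)
5. t=4/3 → B at (19/3,0); v=(-2,3)
6. t=8/3 → T at (1,8); v=(-2,-3)
7. t=1/2 → L at (0,13/2); v=(2,-3)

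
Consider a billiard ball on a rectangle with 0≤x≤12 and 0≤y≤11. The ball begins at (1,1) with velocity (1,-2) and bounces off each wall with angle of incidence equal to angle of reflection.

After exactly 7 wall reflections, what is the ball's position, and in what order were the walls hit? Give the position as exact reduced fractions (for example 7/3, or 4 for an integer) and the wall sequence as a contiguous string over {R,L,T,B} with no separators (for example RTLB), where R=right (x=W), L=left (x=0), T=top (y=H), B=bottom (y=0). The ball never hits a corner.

Final position: (0,1)
Wall sequence: BTRBTBL

1. t=1/2 → B at (3/2,0); v=(1,2)
2. t=11/2 → T at (7,11); v=(1,-2)
3. t=5 → R at (12,1); v=(-1,-2)
4. t=1/2 → B at (23/2,0); v=(-1,2)
5. t=11/2 → T at (6,11); v=(-1,-2)
6. t=11/2 → B at (1/2,0); v=(-1,2)
7. t=1/2 → L at (0,1); v=(1,2)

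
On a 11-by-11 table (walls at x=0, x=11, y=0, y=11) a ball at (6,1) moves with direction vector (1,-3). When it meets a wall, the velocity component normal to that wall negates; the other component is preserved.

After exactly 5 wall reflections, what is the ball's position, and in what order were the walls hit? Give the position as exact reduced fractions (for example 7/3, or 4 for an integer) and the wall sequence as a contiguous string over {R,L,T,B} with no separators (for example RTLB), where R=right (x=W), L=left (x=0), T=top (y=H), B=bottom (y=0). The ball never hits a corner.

1. t=1/3 → B at (19/3,0); v=(1,3)
2. t=11/3 → T at (10,11); v=(1,-3)
3. t=1 → R at (11,8); v=(-1,-3)
4. t=8/3 → B at (25/3,0); v=(-1,3)
5. t=11/3 → T at (14/3,11); v=(-1,-3)

Final position: (14/3,11)
Wall sequence: BTRBT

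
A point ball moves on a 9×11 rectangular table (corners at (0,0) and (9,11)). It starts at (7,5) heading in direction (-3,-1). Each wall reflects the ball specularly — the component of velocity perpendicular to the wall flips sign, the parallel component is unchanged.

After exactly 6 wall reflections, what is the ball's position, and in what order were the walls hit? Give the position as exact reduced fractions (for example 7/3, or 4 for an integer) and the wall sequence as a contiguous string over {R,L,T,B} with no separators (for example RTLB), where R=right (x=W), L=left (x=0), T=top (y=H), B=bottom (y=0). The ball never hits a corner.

1. t=7/3 → L at (0,8/3); v=(3,-1)
2. t=8/3 → B at (8,0); v=(3,1)
3. t=1/3 → R at (9,1/3); v=(-3,1)
4. t=3 → L at (0,10/3); v=(3,1)
5. t=3 → R at (9,19/3); v=(-3,1)
6. t=3 → L at (0,28/3); v=(3,1)

Final position: (0,28/3)
Wall sequence: LBRLRL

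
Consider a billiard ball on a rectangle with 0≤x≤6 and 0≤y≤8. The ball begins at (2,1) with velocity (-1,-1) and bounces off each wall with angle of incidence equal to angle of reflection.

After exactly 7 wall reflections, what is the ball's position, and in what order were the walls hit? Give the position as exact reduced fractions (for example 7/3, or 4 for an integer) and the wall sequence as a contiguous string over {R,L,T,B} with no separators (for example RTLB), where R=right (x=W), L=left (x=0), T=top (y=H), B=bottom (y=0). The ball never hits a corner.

1. t=1 → B at (1,0); v=(-1,1)
2. t=1 → L at (0,1); v=(1,1)
3. t=6 → R at (6,7); v=(-1,1)
4. t=1 → T at (5,8); v=(-1,-1)
5. t=5 → L at (0,3); v=(1,-1)
6. t=3 → B at (3,0); v=(1,1)
7. t=3 → R at (6,3); v=(-1,1)

Final position: (6,3)
Wall sequence: BLRTLBR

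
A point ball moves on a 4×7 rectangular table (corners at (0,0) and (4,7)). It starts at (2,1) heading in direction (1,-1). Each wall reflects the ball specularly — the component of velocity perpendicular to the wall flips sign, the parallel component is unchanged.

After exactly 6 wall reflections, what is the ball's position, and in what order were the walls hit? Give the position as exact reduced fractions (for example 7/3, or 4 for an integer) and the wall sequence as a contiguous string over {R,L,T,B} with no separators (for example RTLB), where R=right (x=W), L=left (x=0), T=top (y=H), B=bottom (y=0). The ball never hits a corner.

1. t=1 → B at (3,0); v=(1,1)
2. t=1 → R at (4,1); v=(-1,1)
3. t=4 → L at (0,5); v=(1,1)
4. t=2 → T at (2,7); v=(1,-1)
5. t=2 → R at (4,5); v=(-1,-1)
6. t=4 → L at (0,1); v=(1,-1)

Final position: (0,1)
Wall sequence: BRLTRL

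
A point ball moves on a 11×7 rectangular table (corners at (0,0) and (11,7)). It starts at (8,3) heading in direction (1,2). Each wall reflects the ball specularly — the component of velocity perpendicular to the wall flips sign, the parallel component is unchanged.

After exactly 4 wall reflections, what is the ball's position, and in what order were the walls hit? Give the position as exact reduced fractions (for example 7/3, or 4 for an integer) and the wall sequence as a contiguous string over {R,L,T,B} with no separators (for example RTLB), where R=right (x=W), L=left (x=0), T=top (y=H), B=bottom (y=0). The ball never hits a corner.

1. t=2 → T at (10,7); v=(1,-2)
2. t=1 → R at (11,5); v=(-1,-2)
3. t=5/2 → B at (17/2,0); v=(-1,2)
4. t=7/2 → T at (5,7); v=(-1,-2)

Final position: (5,7)
Wall sequence: TRBT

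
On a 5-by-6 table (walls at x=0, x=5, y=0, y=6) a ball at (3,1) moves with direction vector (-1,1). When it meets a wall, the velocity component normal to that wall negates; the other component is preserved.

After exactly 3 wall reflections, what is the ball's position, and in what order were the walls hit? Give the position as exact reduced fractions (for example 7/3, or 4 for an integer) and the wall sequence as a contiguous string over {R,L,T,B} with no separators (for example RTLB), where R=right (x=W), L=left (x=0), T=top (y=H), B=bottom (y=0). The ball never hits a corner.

Final position: (5,3)
Wall sequence: LTR

1. t=3 → L at (0,4); v=(1,1)
2. t=2 → T at (2,6); v=(1,-1)
3. t=3 → R at (5,3); v=(-1,-1)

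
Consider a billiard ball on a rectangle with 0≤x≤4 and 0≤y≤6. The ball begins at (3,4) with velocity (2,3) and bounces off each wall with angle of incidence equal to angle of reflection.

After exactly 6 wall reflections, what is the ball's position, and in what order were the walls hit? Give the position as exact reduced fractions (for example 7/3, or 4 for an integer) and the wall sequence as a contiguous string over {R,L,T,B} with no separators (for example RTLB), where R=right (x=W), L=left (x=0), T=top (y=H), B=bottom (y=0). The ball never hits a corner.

1. t=1/2 → R at (4,11/2); v=(-2,3)
2. t=1/6 → T at (11/3,6); v=(-2,-3)
3. t=11/6 → L at (0,1/2); v=(2,-3)
4. t=1/6 → B at (1/3,0); v=(2,3)
5. t=11/6 → R at (4,11/2); v=(-2,3)
6. t=1/6 → T at (11/3,6); v=(-2,-3)

Final position: (11/3,6)
Wall sequence: RTLBRT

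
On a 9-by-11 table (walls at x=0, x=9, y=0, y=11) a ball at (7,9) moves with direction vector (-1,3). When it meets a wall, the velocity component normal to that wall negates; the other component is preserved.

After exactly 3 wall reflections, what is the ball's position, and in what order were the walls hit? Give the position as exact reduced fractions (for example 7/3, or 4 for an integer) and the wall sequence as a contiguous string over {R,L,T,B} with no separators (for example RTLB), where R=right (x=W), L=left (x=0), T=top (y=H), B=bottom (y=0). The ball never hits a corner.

Final position: (0,8)
Wall sequence: TBL

1. t=2/3 → T at (19/3,11); v=(-1,-3)
2. t=11/3 → B at (8/3,0); v=(-1,3)
3. t=8/3 → L at (0,8); v=(1,3)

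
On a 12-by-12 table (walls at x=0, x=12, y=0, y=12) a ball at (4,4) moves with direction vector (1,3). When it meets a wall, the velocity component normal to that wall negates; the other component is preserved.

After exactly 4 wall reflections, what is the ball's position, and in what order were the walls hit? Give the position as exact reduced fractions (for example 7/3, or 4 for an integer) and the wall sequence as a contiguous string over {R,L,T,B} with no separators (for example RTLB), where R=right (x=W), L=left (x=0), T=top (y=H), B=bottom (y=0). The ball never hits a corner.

Final position: (28/3,12)
Wall sequence: TBRT

1. t=8/3 → T at (20/3,12); v=(1,-3)
2. t=4 → B at (32/3,0); v=(1,3)
3. t=4/3 → R at (12,4); v=(-1,3)
4. t=8/3 → T at (28/3,12); v=(-1,-3)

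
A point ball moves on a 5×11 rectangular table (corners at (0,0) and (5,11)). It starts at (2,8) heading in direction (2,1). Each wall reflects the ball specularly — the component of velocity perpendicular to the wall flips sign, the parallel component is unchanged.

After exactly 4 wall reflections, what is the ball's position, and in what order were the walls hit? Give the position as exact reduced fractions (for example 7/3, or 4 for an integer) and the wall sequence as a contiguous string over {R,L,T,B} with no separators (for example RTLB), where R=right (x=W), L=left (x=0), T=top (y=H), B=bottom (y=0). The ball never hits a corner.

Final position: (5,15/2)
Wall sequence: RTLR

1. t=3/2 → R at (5,19/2); v=(-2,1)
2. t=3/2 → T at (2,11); v=(-2,-1)
3. t=1 → L at (0,10); v=(2,-1)
4. t=5/2 → R at (5,15/2); v=(-2,-1)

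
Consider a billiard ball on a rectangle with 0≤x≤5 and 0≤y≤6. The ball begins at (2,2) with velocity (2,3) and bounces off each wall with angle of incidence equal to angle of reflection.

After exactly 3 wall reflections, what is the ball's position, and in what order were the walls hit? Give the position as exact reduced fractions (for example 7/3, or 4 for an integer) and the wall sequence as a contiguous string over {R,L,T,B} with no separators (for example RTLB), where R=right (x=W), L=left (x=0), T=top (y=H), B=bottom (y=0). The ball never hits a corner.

1. t=4/3 → T at (14/3,6); v=(2,-3)
2. t=1/6 → R at (5,11/2); v=(-2,-3)
3. t=11/6 → B at (4/3,0); v=(-2,3)

Final position: (4/3,0)
Wall sequence: TRB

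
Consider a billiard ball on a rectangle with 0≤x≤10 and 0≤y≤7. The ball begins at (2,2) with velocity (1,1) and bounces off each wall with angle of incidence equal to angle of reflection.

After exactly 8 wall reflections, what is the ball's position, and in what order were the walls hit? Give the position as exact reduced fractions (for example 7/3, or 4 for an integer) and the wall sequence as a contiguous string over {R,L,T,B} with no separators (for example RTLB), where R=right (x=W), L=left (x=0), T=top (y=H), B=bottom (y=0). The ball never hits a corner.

1. t=5 → T at (7,7); v=(1,-1)
2. t=3 → R at (10,4); v=(-1,-1)
3. t=4 → B at (6,0); v=(-1,1)
4. t=6 → L at (0,6); v=(1,1)
5. t=1 → T at (1,7); v=(1,-1)
6. t=7 → B at (8,0); v=(1,1)
7. t=2 → R at (10,2); v=(-1,1)
8. t=5 → T at (5,7); v=(-1,-1)

Final position: (5,7)
Wall sequence: TRBLTBRT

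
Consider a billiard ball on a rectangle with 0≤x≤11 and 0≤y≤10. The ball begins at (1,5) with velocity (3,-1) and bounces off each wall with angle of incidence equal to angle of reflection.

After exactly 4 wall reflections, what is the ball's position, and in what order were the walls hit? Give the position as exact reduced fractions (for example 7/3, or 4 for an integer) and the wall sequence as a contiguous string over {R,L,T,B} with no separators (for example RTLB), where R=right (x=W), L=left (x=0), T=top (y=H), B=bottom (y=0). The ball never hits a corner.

1. t=10/3 → R at (11,5/3); v=(-3,-1)
2. t=5/3 → B at (6,0); v=(-3,1)
3. t=2 → L at (0,2); v=(3,1)
4. t=11/3 → R at (11,17/3); v=(-3,1)

Final position: (11,17/3)
Wall sequence: RBLR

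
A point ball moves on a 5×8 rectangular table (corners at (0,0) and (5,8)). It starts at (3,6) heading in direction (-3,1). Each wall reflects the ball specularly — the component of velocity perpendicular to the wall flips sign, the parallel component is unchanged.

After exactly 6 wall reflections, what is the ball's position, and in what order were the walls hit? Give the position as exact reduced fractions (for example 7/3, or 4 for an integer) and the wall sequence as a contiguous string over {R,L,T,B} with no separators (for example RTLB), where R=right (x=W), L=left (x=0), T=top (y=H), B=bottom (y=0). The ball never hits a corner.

1. t=1 → L at (0,7); v=(3,1)
2. t=1 → T at (3,8); v=(3,-1)
3. t=2/3 → R at (5,22/3); v=(-3,-1)
4. t=5/3 → L at (0,17/3); v=(3,-1)
5. t=5/3 → R at (5,4); v=(-3,-1)
6. t=5/3 → L at (0,7/3); v=(3,-1)

Final position: (0,7/3)
Wall sequence: LTRLRL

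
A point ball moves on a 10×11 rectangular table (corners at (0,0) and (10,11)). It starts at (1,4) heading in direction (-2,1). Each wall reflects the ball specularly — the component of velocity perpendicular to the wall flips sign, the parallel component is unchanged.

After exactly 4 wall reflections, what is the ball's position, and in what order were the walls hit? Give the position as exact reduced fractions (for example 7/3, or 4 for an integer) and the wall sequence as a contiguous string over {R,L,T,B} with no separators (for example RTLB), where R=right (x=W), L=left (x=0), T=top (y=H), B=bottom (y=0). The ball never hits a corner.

Final position: (0,15/2)
Wall sequence: LRTL

1. t=1/2 → L at (0,9/2); v=(2,1)
2. t=5 → R at (10,19/2); v=(-2,1)
3. t=3/2 → T at (7,11); v=(-2,-1)
4. t=7/2 → L at (0,15/2); v=(2,-1)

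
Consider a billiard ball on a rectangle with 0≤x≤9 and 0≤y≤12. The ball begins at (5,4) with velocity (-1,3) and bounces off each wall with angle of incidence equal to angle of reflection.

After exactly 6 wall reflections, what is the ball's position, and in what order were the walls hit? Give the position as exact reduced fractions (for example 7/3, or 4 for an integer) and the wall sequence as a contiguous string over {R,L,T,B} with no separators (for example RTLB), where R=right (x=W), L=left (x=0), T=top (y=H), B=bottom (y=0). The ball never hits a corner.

1. t=8/3 → T at (7/3,12); v=(-1,-3)
2. t=7/3 → L at (0,5); v=(1,-3)
3. t=5/3 → B at (5/3,0); v=(1,3)
4. t=4 → T at (17/3,12); v=(1,-3)
5. t=10/3 → R at (9,2); v=(-1,-3)
6. t=2/3 → B at (25/3,0); v=(-1,3)

Final position: (25/3,0)
Wall sequence: TLBTRB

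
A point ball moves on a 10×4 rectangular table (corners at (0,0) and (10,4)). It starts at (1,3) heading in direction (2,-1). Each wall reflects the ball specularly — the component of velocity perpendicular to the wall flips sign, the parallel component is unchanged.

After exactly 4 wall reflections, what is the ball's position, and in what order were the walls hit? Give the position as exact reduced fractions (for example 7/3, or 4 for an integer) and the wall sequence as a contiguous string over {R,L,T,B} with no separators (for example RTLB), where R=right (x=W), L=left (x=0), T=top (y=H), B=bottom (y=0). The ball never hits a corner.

1. t=3 → B at (7,0); v=(2,1)
2. t=3/2 → R at (10,3/2); v=(-2,1)
3. t=5/2 → T at (5,4); v=(-2,-1)
4. t=5/2 → L at (0,3/2); v=(2,-1)

Final position: (0,3/2)
Wall sequence: BRTL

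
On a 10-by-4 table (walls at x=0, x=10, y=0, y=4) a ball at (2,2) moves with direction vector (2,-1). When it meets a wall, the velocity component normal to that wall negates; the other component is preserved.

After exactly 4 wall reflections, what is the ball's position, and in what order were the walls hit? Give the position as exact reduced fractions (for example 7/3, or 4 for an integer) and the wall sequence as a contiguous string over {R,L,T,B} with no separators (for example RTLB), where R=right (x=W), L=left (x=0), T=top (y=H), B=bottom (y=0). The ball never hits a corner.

Final position: (0,1)
Wall sequence: BRTL

1. t=2 → B at (6,0); v=(2,1)
2. t=2 → R at (10,2); v=(-2,1)
3. t=2 → T at (6,4); v=(-2,-1)
4. t=3 → L at (0,1); v=(2,-1)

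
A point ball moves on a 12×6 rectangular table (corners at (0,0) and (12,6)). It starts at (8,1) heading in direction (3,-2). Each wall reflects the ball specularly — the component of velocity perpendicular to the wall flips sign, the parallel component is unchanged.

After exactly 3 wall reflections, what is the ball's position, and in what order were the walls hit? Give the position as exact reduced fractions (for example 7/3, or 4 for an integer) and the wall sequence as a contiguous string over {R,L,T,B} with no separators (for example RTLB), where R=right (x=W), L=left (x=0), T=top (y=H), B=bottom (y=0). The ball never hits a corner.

1. t=1/2 → B at (19/2,0); v=(3,2)
2. t=5/6 → R at (12,5/3); v=(-3,2)
3. t=13/6 → T at (11/2,6); v=(-3,-2)

Final position: (11/2,6)
Wall sequence: BRT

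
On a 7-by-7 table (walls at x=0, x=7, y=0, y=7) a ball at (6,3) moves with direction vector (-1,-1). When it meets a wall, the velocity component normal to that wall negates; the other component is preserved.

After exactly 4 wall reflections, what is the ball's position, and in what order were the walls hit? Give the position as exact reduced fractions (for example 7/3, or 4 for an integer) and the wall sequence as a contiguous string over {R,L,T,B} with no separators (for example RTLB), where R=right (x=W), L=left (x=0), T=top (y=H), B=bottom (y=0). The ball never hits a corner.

Final position: (7,4)
Wall sequence: BLTR

1. t=3 → B at (3,0); v=(-1,1)
2. t=3 → L at (0,3); v=(1,1)
3. t=4 → T at (4,7); v=(1,-1)
4. t=3 → R at (7,4); v=(-1,-1)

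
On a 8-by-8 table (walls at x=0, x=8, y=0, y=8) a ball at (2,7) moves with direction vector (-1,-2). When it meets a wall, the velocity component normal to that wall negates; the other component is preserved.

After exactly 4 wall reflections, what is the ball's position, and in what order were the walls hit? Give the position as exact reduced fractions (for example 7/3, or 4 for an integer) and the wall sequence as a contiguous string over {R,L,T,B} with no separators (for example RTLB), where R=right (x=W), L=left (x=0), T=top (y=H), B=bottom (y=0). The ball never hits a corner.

1. t=2 → L at (0,3); v=(1,-2)
2. t=3/2 → B at (3/2,0); v=(1,2)
3. t=4 → T at (11/2,8); v=(1,-2)
4. t=5/2 → R at (8,3); v=(-1,-2)

Final position: (8,3)
Wall sequence: LBTR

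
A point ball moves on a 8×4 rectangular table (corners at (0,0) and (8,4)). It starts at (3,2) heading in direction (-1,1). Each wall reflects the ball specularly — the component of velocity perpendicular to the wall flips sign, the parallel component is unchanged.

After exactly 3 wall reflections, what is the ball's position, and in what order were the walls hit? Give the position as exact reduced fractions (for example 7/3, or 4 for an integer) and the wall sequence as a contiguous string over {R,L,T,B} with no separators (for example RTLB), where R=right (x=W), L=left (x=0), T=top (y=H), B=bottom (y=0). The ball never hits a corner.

Final position: (3,0)
Wall sequence: TLB

1. t=2 → T at (1,4); v=(-1,-1)
2. t=1 → L at (0,3); v=(1,-1)
3. t=3 → B at (3,0); v=(1,1)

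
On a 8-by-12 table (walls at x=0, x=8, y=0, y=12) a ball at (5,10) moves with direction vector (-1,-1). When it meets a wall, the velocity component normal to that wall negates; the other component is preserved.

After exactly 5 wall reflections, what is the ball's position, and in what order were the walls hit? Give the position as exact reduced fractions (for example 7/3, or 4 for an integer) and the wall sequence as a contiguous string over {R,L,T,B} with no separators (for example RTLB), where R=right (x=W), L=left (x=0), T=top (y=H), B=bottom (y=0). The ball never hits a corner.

Final position: (1,12)
Wall sequence: LBRLT

1. t=5 → L at (0,5); v=(1,-1)
2. t=5 → B at (5,0); v=(1,1)
3. t=3 → R at (8,3); v=(-1,1)
4. t=8 → L at (0,11); v=(1,1)
5. t=1 → T at (1,12); v=(1,-1)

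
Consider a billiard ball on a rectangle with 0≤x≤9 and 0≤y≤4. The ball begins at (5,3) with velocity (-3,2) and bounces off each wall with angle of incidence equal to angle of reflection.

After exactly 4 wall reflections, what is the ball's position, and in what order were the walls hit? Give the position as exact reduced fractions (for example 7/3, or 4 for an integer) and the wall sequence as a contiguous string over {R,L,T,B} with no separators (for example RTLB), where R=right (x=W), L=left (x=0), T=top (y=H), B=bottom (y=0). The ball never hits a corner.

Final position: (17/2,4)
Wall sequence: TLBT

1. t=1/2 → T at (7/2,4); v=(-3,-2)
2. t=7/6 → L at (0,5/3); v=(3,-2)
3. t=5/6 → B at (5/2,0); v=(3,2)
4. t=2 → T at (17/2,4); v=(3,-2)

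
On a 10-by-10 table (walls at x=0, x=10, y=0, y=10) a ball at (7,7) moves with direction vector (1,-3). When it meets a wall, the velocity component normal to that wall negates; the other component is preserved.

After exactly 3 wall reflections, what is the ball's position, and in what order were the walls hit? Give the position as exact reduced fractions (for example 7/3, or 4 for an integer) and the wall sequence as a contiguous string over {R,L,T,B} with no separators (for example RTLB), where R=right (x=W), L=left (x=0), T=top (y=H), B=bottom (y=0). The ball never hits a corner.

1. t=7/3 → B at (28/3,0); v=(1,3)
2. t=2/3 → R at (10,2); v=(-1,3)
3. t=8/3 → T at (22/3,10); v=(-1,-3)

Final position: (22/3,10)
Wall sequence: BRT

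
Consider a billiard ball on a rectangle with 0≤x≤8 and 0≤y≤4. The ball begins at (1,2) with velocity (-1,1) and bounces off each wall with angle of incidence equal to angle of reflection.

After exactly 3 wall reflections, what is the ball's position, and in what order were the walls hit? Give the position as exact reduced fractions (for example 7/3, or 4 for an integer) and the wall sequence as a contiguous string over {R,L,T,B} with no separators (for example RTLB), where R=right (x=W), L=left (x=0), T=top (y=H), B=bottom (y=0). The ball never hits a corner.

Final position: (5,0)
Wall sequence: LTB

1. t=1 → L at (0,3); v=(1,1)
2. t=1 → T at (1,4); v=(1,-1)
3. t=4 → B at (5,0); v=(1,1)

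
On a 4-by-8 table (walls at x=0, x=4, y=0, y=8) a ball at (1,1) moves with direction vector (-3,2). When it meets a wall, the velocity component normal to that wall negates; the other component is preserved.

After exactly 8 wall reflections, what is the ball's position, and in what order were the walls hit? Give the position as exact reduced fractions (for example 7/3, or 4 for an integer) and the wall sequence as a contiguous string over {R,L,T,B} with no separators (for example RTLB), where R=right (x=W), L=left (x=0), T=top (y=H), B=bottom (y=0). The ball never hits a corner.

Final position: (5/2,0)
Wall sequence: LRLTRLRB

1. t=1/3 → L at (0,5/3); v=(3,2)
2. t=4/3 → R at (4,13/3); v=(-3,2)
3. t=4/3 → L at (0,7); v=(3,2)
4. t=1/2 → T at (3/2,8); v=(3,-2)
5. t=5/6 → R at (4,19/3); v=(-3,-2)
6. t=4/3 → L at (0,11/3); v=(3,-2)
7. t=4/3 → R at (4,1); v=(-3,-2)
8. t=1/2 → B at (5/2,0); v=(-3,2)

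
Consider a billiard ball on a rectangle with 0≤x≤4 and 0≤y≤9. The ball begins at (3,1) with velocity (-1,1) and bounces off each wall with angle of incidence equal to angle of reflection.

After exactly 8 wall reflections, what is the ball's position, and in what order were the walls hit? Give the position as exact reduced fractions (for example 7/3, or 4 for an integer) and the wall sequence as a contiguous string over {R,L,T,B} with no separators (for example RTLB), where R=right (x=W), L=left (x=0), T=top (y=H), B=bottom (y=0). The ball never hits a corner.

Final position: (4,6)
Wall sequence: LRTLRBLR

1. t=3 → L at (0,4); v=(1,1)
2. t=4 → R at (4,8); v=(-1,1)
3. t=1 → T at (3,9); v=(-1,-1)
4. t=3 → L at (0,6); v=(1,-1)
5. t=4 → R at (4,2); v=(-1,-1)
6. t=2 → B at (2,0); v=(-1,1)
7. t=2 → L at (0,2); v=(1,1)
8. t=4 → R at (4,6); v=(-1,1)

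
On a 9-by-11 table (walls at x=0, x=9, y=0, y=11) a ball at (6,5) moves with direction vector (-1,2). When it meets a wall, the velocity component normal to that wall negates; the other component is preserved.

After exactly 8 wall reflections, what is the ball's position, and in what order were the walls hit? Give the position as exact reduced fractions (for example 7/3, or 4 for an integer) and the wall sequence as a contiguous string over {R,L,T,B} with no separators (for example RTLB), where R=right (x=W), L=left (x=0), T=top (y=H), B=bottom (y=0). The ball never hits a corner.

Final position: (1,11)
Wall sequence: TLBTRBLT

1. t=3 → T at (3,11); v=(-1,-2)
2. t=3 → L at (0,5); v=(1,-2)
3. t=5/2 → B at (5/2,0); v=(1,2)
4. t=11/2 → T at (8,11); v=(1,-2)
5. t=1 → R at (9,9); v=(-1,-2)
6. t=9/2 → B at (9/2,0); v=(-1,2)
7. t=9/2 → L at (0,9); v=(1,2)
8. t=1 → T at (1,11); v=(1,-2)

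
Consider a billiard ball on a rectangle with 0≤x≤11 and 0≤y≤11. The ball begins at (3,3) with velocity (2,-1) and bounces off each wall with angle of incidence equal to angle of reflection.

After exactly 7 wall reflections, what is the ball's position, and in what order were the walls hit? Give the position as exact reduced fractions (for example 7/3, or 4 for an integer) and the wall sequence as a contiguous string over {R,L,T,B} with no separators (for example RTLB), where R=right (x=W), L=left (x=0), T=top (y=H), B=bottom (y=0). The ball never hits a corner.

1. t=3 → B at (9,0); v=(2,1)
2. t=1 → R at (11,1); v=(-2,1)
3. t=11/2 → L at (0,13/2); v=(2,1)
4. t=9/2 → T at (9,11); v=(2,-1)
5. t=1 → R at (11,10); v=(-2,-1)
6. t=11/2 → L at (0,9/2); v=(2,-1)
7. t=9/2 → B at (9,0); v=(2,1)

Final position: (9,0)
Wall sequence: BRLTRLB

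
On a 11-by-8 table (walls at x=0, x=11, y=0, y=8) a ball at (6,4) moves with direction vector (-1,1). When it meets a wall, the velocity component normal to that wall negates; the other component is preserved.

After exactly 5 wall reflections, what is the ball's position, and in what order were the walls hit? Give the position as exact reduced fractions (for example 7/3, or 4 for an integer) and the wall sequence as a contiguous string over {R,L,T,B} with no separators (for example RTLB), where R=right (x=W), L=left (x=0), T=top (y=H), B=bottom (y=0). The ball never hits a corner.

Final position: (8,8)
Wall sequence: TLBRT

1. t=4 → T at (2,8); v=(-1,-1)
2. t=2 → L at (0,6); v=(1,-1)
3. t=6 → B at (6,0); v=(1,1)
4. t=5 → R at (11,5); v=(-1,1)
5. t=3 → T at (8,8); v=(-1,-1)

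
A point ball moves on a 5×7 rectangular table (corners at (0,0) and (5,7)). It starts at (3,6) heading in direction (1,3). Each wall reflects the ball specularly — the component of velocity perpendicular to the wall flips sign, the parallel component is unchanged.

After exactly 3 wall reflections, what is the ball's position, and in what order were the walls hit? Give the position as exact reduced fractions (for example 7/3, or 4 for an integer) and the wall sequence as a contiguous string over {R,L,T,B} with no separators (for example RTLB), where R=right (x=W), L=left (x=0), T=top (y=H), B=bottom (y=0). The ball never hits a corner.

1. t=1/3 → T at (10/3,7); v=(1,-3)
2. t=5/3 → R at (5,2); v=(-1,-3)
3. t=2/3 → B at (13/3,0); v=(-1,3)

Final position: (13/3,0)
Wall sequence: TRB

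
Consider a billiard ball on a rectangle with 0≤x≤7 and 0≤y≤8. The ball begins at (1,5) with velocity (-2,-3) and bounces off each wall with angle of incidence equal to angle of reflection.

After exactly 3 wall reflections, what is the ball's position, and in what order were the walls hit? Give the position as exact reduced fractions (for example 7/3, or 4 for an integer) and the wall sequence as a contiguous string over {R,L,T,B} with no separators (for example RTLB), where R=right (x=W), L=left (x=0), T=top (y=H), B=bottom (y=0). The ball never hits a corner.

1. t=1/2 → L at (0,7/2); v=(2,-3)
2. t=7/6 → B at (7/3,0); v=(2,3)
3. t=7/3 → R at (7,7); v=(-2,3)

Final position: (7,7)
Wall sequence: LBR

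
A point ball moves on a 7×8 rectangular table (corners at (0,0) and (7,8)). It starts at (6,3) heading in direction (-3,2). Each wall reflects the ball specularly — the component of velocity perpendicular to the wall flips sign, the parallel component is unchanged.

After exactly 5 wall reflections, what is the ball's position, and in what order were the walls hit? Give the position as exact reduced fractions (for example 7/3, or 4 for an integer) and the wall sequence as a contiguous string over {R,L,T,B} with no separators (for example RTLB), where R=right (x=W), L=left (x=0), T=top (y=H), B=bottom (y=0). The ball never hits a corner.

1. t=2 → L at (0,7); v=(3,2)
2. t=1/2 → T at (3/2,8); v=(3,-2)
3. t=11/6 → R at (7,13/3); v=(-3,-2)
4. t=13/6 → B at (1/2,0); v=(-3,2)
5. t=1/6 → L at (0,1/3); v=(3,2)

Final position: (0,1/3)
Wall sequence: LTRBL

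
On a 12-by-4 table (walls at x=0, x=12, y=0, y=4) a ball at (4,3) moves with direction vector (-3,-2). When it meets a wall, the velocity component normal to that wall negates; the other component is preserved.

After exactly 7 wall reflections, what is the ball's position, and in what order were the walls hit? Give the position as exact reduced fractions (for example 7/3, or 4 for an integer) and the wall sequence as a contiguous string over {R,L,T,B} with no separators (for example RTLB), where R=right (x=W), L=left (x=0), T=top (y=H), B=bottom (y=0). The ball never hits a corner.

Final position: (0,1/3)
Wall sequence: LBTRBTL

1. t=4/3 → L at (0,1/3); v=(3,-2)
2. t=1/6 → B at (1/2,0); v=(3,2)
3. t=2 → T at (13/2,4); v=(3,-2)
4. t=11/6 → R at (12,1/3); v=(-3,-2)
5. t=1/6 → B at (23/2,0); v=(-3,2)
6. t=2 → T at (11/2,4); v=(-3,-2)
7. t=11/6 → L at (0,1/3); v=(3,-2)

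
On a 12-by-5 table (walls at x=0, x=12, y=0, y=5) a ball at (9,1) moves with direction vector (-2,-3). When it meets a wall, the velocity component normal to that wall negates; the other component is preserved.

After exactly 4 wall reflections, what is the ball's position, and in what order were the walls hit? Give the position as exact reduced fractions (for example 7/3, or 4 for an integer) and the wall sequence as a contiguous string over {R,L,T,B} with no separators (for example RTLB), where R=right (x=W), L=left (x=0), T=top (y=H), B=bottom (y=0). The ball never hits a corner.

1. t=1/3 → B at (25/3,0); v=(-2,3)
2. t=5/3 → T at (5,5); v=(-2,-3)
3. t=5/3 → B at (5/3,0); v=(-2,3)
4. t=5/6 → L at (0,5/2); v=(2,3)

Final position: (0,5/2)
Wall sequence: BTBL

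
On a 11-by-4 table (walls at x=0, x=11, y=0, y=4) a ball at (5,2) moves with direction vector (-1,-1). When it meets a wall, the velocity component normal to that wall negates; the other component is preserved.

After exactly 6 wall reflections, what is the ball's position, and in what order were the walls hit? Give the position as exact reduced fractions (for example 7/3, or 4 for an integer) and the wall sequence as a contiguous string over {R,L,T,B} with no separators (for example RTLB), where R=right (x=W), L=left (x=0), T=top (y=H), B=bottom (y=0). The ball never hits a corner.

Final position: (11,2)
Wall sequence: BLTBTR

1. t=2 → B at (3,0); v=(-1,1)
2. t=3 → L at (0,3); v=(1,1)
3. t=1 → T at (1,4); v=(1,-1)
4. t=4 → B at (5,0); v=(1,1)
5. t=4 → T at (9,4); v=(1,-1)
6. t=2 → R at (11,2); v=(-1,-1)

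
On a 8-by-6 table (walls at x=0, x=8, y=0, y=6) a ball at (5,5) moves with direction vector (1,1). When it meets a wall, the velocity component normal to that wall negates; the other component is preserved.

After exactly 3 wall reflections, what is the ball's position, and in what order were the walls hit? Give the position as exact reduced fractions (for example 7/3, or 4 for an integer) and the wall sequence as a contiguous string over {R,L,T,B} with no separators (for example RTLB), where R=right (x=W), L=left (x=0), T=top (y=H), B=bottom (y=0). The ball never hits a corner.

Final position: (4,0)
Wall sequence: TRB

1. t=1 → T at (6,6); v=(1,-1)
2. t=2 → R at (8,4); v=(-1,-1)
3. t=4 → B at (4,0); v=(-1,1)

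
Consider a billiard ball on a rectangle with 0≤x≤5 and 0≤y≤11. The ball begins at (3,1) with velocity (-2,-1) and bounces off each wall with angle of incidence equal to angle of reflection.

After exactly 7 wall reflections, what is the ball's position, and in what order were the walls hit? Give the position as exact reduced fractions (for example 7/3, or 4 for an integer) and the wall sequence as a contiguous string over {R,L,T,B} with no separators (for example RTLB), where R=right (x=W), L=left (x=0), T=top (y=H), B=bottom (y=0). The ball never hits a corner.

Final position: (1,11)
Wall sequence: BLRLRLT

1. t=1 → B at (1,0); v=(-2,1)
2. t=1/2 → L at (0,1/2); v=(2,1)
3. t=5/2 → R at (5,3); v=(-2,1)
4. t=5/2 → L at (0,11/2); v=(2,1)
5. t=5/2 → R at (5,8); v=(-2,1)
6. t=5/2 → L at (0,21/2); v=(2,1)
7. t=1/2 → T at (1,11); v=(2,-1)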